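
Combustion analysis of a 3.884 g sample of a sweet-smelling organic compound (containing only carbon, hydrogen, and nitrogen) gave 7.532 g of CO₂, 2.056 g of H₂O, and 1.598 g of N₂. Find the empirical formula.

C3H4N2

mol C = 7.532 g CO₂ ÷ 44.009 g/mol = 0.17115 mol
mol H = 2 × 2.056 g H₂O ÷ 18.015 g/mol = 0.22825 mol
mol N = 2 × 1.598 g N₂ ÷ 28.014 g/mol = 0.11409 mol
Divide by the smallest (0.11409 mol): C 1.500, H 2.001, N 1.000
Multiplying each by 2 gives whole numbers: C 3.00, H 4.00, N 2.00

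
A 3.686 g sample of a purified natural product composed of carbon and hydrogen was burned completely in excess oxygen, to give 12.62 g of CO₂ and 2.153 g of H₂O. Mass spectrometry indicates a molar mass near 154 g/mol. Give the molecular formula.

C12H10

mol C = 12.62 g CO₂ ÷ 44.009 g/mol = 0.28676 mol
mol H = 2 × 2.153 g H₂O ÷ 18.015 g/mol = 0.23902 mol
Divide by the smallest (0.23902 mol): C 1.200, H 1.000
Multiplying each by 5 gives whole numbers: C 6.00, H 5.00
Empirical formula: C6H5
Empirical-formula mass = 77.11 g/mol; 154 ÷ 77.11 ≈ 2, so the molecular formula is C12H10.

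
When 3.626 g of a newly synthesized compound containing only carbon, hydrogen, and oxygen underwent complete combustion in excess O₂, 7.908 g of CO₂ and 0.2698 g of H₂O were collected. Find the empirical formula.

C6HO3

mol C = 7.908 g CO₂ ÷ 44.009 g/mol = 0.17969 mol
mol H = 2 × 0.2698 g H₂O ÷ 18.015 g/mol = 0.029953 mol
mass O = 3.626 − (2.1583 + 0.030192) = 1.4375 g → mol O = 1.4375 ÷ 15.999 = 0.089852 mol
Divide by the smallest (0.029953 mol): C 5.999, H 1.000, O 3.000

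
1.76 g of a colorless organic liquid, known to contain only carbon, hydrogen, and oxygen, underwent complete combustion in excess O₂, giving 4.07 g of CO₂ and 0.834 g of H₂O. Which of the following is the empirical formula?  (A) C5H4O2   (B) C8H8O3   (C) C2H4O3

mol C = 4.07 g CO₂ ÷ 44.009 g/mol = 0.09248 mol
mol H = 2 × 0.834 g H₂O ÷ 18.015 g/mol = 0.09259 mol
mass O = 1.76 − (1.111 + 0.09333) = 0.5559 g → mol O = 0.5559 ÷ 15.999 = 0.03474 mol
Divide by the smallest (0.03474 mol): C 2.662, H 2.665, O 1.000
Multiplying each by 3 gives whole numbers: C 7.99, H 7.99, O 3.00

(B) C8H8O3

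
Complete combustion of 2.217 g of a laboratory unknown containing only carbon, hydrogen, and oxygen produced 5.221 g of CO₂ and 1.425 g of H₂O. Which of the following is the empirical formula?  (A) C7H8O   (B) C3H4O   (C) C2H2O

mol C = 5.221 g CO₂ ÷ 44.009 g/mol = 0.11863 mol
mol H = 2 × 1.425 g H₂O ÷ 18.015 g/mol = 0.15820 mol
mass O = 2.217 − (1.4249 + 0.15947) = 0.63261 g → mol O = 0.63261 ÷ 15.999 = 0.039541 mol
Divide by the smallest (0.039541 mol): C 3.000, H 4.001, O 1.000

(B) C3H4O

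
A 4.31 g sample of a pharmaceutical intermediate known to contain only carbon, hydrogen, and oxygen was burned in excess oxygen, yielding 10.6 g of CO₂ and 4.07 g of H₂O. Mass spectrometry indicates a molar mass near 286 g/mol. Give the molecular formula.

C16H30O4

mol C = 10.6 g CO₂ ÷ 44.009 g/mol = 0.2409 mol
mol H = 2 × 4.07 g H₂O ÷ 18.015 g/mol = 0.4518 mol
mass O = 4.31 − (2.893 + 0.4555) = 0.9616 g → mol O = 0.9616 ÷ 15.999 = 0.06010 mol
Divide by the smallest (0.06010 mol): C 4.008, H 7.518, O 1.000
Multiplying each by 2 gives whole numbers: C 8.02, H 15.04, O 2.00
Empirical formula: C8H15O2
Empirical-formula mass = 143.21 g/mol; 286 ÷ 143.21 ≈ 2, so the molecular formula is C16H30O4.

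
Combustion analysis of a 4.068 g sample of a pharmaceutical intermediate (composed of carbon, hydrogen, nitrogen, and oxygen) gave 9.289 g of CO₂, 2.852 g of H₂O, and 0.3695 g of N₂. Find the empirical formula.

C8H12NO2

mol C = 9.289 g CO₂ ÷ 44.009 g/mol = 0.21107 mol
mol H = 2 × 2.852 g H₂O ÷ 18.015 g/mol = 0.31663 mol
mol N = 2 × 0.3695 g N₂ ÷ 28.014 g/mol = 0.026380 mol
mass O = 4.068 − (2.5352 + 0.31916 + 0.36950) = 0.84417 g → mol O = 0.84417 ÷ 15.999 = 0.052764 mol
Divide by the smallest (0.026380 mol): C 8.001, H 12.003, N 1.000, O 2.000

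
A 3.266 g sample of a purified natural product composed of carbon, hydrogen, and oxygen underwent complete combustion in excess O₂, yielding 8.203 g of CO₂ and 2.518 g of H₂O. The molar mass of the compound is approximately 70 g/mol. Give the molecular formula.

mol C = 8.203 g CO₂ ÷ 44.009 g/mol = 0.18639 mol
mol H = 2 × 2.518 g H₂O ÷ 18.015 g/mol = 0.27954 mol
mass O = 3.266 − (2.2388 + 0.28178) = 0.74544 g → mol O = 0.74544 ÷ 15.999 = 0.046593 mol
Divide by the smallest (0.046593 mol): C 4.000, H 6.000, O 1.000
Empirical formula: C4H6O
Empirical-formula mass = 70.09 g/mol; 70 ÷ 70.09 ≈ 1, so the molecular formula is C4H6O.

C4H6O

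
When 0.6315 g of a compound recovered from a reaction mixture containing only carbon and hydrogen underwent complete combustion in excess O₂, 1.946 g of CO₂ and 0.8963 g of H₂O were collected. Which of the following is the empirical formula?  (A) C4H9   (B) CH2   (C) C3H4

mol C = 1.946 g CO₂ ÷ 44.009 g/mol = 0.044218 mol
mol H = 2 × 0.8963 g H₂O ÷ 18.015 g/mol = 0.099506 mol
Divide by the smallest (0.044218 mol): C 1.000, H 2.250
Multiplying each by 4 gives whole numbers: C 4.00, H 9.00

(A) C4H9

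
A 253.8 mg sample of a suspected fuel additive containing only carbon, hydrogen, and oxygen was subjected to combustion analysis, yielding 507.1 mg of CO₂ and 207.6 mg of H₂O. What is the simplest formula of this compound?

mol C = 0.5071 g CO₂ ÷ 44.009 g/mol = 0.011523 mol
mol H = 2 × 0.2076 g H₂O ÷ 18.015 g/mol = 0.023047 mol
mass O = 0.2538 − (0.13840 + 0.023232) = 0.092170 g → mol O = 0.092170 ÷ 15.999 = 0.0057610 mol
Divide by the smallest (0.0057610 mol): C 2.000, H 4.001, O 1.000

C2H4O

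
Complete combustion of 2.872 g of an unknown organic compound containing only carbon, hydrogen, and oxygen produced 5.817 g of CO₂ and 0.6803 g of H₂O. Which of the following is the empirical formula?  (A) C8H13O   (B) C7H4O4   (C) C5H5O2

mol C = 5.817 g CO₂ ÷ 44.009 g/mol = 0.13218 mol
mol H = 2 × 0.6803 g H₂O ÷ 18.015 g/mol = 0.075526 mol
mass O = 2.872 − (1.5876 + 0.076130) = 1.2083 g → mol O = 1.2083 ÷ 15.999 = 0.075523 mol
Divide by the smallest (0.075523 mol): C 1.750, H 1.000, O 1.000
Multiplying each by 4 gives whole numbers: C 7.00, H 4.00, O 4.00

(B) C7H4O4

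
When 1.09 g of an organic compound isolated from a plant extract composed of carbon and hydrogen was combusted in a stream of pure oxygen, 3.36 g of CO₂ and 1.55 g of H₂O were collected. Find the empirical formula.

mol C = 3.36 g CO₂ ÷ 44.009 g/mol = 0.07635 mol
mol H = 2 × 1.55 g H₂O ÷ 18.015 g/mol = 0.1721 mol
Divide by the smallest (0.07635 mol): C 1.000, H 2.254
Multiplying each by 4 gives whole numbers: C 4.00, H 9.02

C4H9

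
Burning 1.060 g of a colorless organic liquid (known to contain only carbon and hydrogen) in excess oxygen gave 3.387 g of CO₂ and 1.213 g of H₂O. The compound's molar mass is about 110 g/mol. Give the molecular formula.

mol C = 3.387 g CO₂ ÷ 44.009 g/mol = 0.076962 mol
mol H = 2 × 1.213 g H₂O ÷ 18.015 g/mol = 0.13467 mol
Divide by the smallest (0.076962 mol): C 1.000, H 1.750
Multiplying each by 4 gives whole numbers: C 4.00, H 7.00
Empirical formula: C4H7
Empirical-formula mass = 55.10 g/mol; 110 ÷ 55.10 ≈ 2, so the molecular formula is C8H14.

C8H14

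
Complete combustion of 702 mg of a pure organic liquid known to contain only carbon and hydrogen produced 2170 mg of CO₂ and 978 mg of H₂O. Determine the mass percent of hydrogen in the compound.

mol C = 2.17 g CO₂ ÷ 44.009 g/mol = 0.04931 mol
mol H = 2 × 0.978 g H₂O ÷ 18.015 g/mol = 0.1086 mol
mass % H = 0.1094 g ÷ 0.702 g × 100%

15.6%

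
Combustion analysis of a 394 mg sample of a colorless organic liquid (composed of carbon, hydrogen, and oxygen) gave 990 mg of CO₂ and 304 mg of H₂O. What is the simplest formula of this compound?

mol C = 0.990 g CO₂ ÷ 44.009 g/mol = 0.02250 mol
mol H = 2 × 0.304 g H₂O ÷ 18.015 g/mol = 0.03375 mol
mass O = 0.394 − (0.2702 + 0.03402) = 0.08979 g → mol O = 0.08979 ÷ 15.999 = 0.005612 mol
Divide by the smallest (0.005612 mol): C 4.008, H 6.014, O 1.000

C4H6O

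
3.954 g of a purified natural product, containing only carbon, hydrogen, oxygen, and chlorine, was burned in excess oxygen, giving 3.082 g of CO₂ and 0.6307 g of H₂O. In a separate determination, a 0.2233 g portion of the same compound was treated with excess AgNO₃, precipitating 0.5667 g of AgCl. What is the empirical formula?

mol C = 3.082 g CO₂ ÷ 44.009 g/mol = 0.070031 mol
mol H = 2 × 0.6307 g H₂O ÷ 18.015 g/mol = 0.070019 mol
From the AgCl data: mol Cl per gram of compound = (0.5667 ÷ 143.318) ÷ 0.2233 = 0.017708 mol/g, so in the 3.954 g combustion sample mol Cl = 0.070017 mol
mass O = 3.954 − (0.84114 + 0.070580 + 2.4821) = 0.56019 g → mol O = 0.56019 ÷ 15.999 = 0.035014 mol
Divide by the smallest (0.035014 mol): C 2.000, H 2.000, Cl 2.000, O 1.000

C2H2Cl2O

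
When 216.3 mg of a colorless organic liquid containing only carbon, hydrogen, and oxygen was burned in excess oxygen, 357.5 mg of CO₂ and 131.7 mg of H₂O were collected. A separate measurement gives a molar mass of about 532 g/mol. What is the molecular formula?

C20H36O16

mol C = 0.3575 g CO₂ ÷ 44.009 g/mol = 0.0081233 mol
mol H = 2 × 0.1317 g H₂O ÷ 18.015 g/mol = 0.014621 mol
mass O = 0.2163 − (0.097569 + 0.014738) = 0.10399 g → mol O = 0.10399 ÷ 15.999 = 0.0064999 mol
Divide by the smallest (0.0064999 mol): C 1.250, H 2.249, O 1.000
Multiplying each by 4 gives whole numbers: C 5.00, H 9.00, O 4.00
Empirical formula: C5H9O4
Empirical-formula mass = 133.12 g/mol; 532 ÷ 133.12 ≈ 4, so the molecular formula is C20H36O16.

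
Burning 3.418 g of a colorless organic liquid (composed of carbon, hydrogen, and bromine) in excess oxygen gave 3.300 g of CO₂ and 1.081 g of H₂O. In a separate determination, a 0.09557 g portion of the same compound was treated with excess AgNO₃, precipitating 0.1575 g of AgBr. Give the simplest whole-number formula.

mol C = 3.300 g CO₂ ÷ 44.009 g/mol = 0.074985 mol
mol H = 2 × 1.081 g H₂O ÷ 18.015 g/mol = 0.12001 mol
From the AgBr data: mol Br per gram of compound = (0.1575 ÷ 187.772) ÷ 0.09557 = 0.0087766 mol/g, so in the 3.418 g combustion sample mol Br = 0.029999 mol
Divide by the smallest (0.029999 mol): C 2.500, H 4.001, Br 1.000
Multiplying each by 2 gives whole numbers: C 5.00, H 8.00, Br 2.00

C5H8Br2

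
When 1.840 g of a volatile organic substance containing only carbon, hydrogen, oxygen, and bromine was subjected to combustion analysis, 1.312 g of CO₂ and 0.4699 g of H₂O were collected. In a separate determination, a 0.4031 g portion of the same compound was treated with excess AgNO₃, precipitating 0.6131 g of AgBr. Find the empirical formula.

mol C = 1.312 g CO₂ ÷ 44.009 g/mol = 0.029812 mol
mol H = 2 × 0.4699 g H₂O ÷ 18.015 g/mol = 0.052168 mol
From the AgBr data: mol Br per gram of compound = (0.6131 ÷ 187.772) ÷ 0.4031 = 0.0081000 mol/g, so in the 1.840 g combustion sample mol Br = 0.014904 mol
mass O = 1.840 − (0.35807 + 0.052585 + 1.1909) = 0.23845 g → mol O = 0.23845 ÷ 15.999 = 0.014904 mol
Divide by the smallest (0.014904 mol): C 2.000, H 3.500, Br 1.000, O 1.000
Multiplying each by 2 gives whole numbers: C 4.00, H 7.00, Br 2.00, O 2.00

C4H7Br2O2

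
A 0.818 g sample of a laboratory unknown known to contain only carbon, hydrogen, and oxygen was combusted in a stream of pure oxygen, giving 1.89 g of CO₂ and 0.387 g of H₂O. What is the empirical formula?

mol C = 1.89 g CO₂ ÷ 44.009 g/mol = 0.04295 mol
mol H = 2 × 0.387 g H₂O ÷ 18.015 g/mol = 0.04296 mol
mass O = 0.818 − (0.5158 + 0.04331) = 0.2589 g → mol O = 0.2589 ÷ 15.999 = 0.01618 mol
Divide by the smallest (0.01618 mol): C 2.654, H 2.655, O 1.000
Multiplying each by 3 gives whole numbers: C 7.96, H 7.97, O 3.00

C8H8O3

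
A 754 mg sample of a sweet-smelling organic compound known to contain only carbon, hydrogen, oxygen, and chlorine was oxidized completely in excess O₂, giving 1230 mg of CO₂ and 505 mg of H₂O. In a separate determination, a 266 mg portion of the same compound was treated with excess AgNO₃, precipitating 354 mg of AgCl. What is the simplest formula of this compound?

mol C = 1.23 g CO₂ ÷ 44.009 g/mol = 0.02795 mol
mol H = 2 × 0.505 g H₂O ÷ 18.015 g/mol = 0.05606 mol
From the AgCl data: mol Cl per gram of compound = (0.354 ÷ 143.318) ÷ 0.266 = 0.009286 mol/g, so in the 0.754 g combustion sample mol Cl = 0.007002 mol
mass O = 0.754 − (0.3357 + 0.05651 + 0.2482) = 0.1136 g → mol O = 0.1136 ÷ 15.999 = 0.007100 mol
Divide by the smallest (0.007002 mol): C 3.992, H 8.007, Cl 1.000, O 1.014

C4H8ClO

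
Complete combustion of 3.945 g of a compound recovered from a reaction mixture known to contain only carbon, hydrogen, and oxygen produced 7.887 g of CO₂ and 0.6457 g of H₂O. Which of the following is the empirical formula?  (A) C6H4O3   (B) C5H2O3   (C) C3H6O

mol C = 7.887 g CO₂ ÷ 44.009 g/mol = 0.17921 mol
mol H = 2 × 0.6457 g H₂O ÷ 18.015 g/mol = 0.071685 mol
mass O = 3.945 − (2.1525 + 0.072258) = 1.7202 g → mol O = 1.7202 ÷ 15.999 = 0.10752 mol
Divide by the smallest (0.071685 mol): C 2.500, H 1.000, O 1.500
Multiplying each by 2 gives whole numbers: C 5.00, H 2.00, O 3.00

(B) C5H2O3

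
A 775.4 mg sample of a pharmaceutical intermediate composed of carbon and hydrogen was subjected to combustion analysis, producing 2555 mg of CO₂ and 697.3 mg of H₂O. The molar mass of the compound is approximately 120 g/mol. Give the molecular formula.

C9H12

mol C = 2.555 g CO₂ ÷ 44.009 g/mol = 0.058056 mol
mol H = 2 × 0.6973 g H₂O ÷ 18.015 g/mol = 0.077413 mol
Divide by the smallest (0.058056 mol): C 1.000, H 1.333
Multiplying each by 3 gives whole numbers: C 3.00, H 4.00
Empirical formula: C3H4
Empirical-formula mass = 40.06 g/mol; 120 ÷ 40.06 ≈ 3, so the molecular formula is C9H12.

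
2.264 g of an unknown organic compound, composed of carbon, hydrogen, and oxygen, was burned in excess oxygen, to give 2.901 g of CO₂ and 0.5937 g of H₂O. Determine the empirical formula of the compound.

mol C = 2.901 g CO₂ ÷ 44.009 g/mol = 0.065918 mol
mol H = 2 × 0.5937 g H₂O ÷ 18.015 g/mol = 0.065912 mol
mass O = 2.264 − (0.79175 + 0.066439) = 1.4058 g → mol O = 1.4058 ÷ 15.999 = 0.087869 mol
Divide by the smallest (0.065912 mol): C 1.000, H 1.000, O 1.333
Multiplying each by 3 gives whole numbers: C 3.00, H 3.00, O 4.00

C3H3O4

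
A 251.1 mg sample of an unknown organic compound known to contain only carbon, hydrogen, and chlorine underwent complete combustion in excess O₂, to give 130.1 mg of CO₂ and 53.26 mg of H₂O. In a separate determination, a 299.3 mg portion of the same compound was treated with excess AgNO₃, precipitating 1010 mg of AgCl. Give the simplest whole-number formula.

mol C = 0.1301 g CO₂ ÷ 44.009 g/mol = 0.0029562 mol
mol H = 2 × 0.05326 g H₂O ÷ 18.015 g/mol = 0.0059129 mol
From the AgCl data: mol Cl per gram of compound = (1.010 ÷ 143.318) ÷ 0.2993 = 0.023546 mol/g, so in the 0.2511 g combustion sample mol Cl = 0.0059124 mol
Divide by the smallest (0.0029562 mol): C 1.000, H 2.000, Cl 2.000

CH2Cl2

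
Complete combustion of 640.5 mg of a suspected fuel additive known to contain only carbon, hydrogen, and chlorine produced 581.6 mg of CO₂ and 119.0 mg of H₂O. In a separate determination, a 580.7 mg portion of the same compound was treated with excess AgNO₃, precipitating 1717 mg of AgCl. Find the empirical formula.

mol C = 0.5816 g CO₂ ÷ 44.009 g/mol = 0.013215 mol
mol H = 2 × 0.1190 g H₂O ÷ 18.015 g/mol = 0.013211 mol
From the AgCl data: mol Cl per gram of compound = (1.717 ÷ 143.318) ÷ 0.5807 = 0.020631 mol/g, so in the 0.6405 g combustion sample mol Cl = 0.013214 mol
Divide by the smallest (0.013211 mol): C 1.000, H 1.000, Cl 1.000

CHCl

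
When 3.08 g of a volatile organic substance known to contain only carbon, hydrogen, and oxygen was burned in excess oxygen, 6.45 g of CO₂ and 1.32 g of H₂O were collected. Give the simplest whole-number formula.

C2H2O

mol C = 6.45 g CO₂ ÷ 44.009 g/mol = 0.1466 mol
mol H = 2 × 1.32 g H₂O ÷ 18.015 g/mol = 0.1465 mol
mass O = 3.08 − (1.760 + 0.1477) = 1.172 g → mol O = 1.172 ÷ 15.999 = 0.07325 mol
Divide by the smallest (0.07325 mol): C 2.001, H 2.001, O 1.000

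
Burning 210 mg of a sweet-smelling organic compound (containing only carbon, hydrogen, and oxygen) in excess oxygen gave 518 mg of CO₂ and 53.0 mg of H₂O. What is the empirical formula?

C6H3O2

mol C = 0.518 g CO₂ ÷ 44.009 g/mol = 0.01177 mol
mol H = 2 × 0.0530 g H₂O ÷ 18.015 g/mol = 0.005884 mol
mass O = 0.210 − (0.1414 + 0.005931) = 0.06270 g → mol O = 0.06270 ÷ 15.999 = 0.003919 mol
Divide by the smallest (0.003919 mol): C 3.004, H 1.502, O 1.000
Multiplying each by 2 gives whole numbers: C 6.01, H 3.00, O 2.00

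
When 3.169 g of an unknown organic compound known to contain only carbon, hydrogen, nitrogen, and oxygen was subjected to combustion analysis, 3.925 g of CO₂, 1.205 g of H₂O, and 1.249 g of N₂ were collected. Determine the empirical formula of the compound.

C2H3N2O

mol C = 3.925 g CO₂ ÷ 44.009 g/mol = 0.089186 mol
mol H = 2 × 1.205 g H₂O ÷ 18.015 g/mol = 0.13378 mol
mol N = 2 × 1.249 g N₂ ÷ 28.014 g/mol = 0.089170 mol
mass O = 3.169 − (1.0712 + 0.13485 + 1.2490) = 0.71394 g → mol O = 0.71394 ÷ 15.999 = 0.044624 mol
Divide by the smallest (0.044624 mol): C 1.999, H 2.998, N 1.998, O 1.000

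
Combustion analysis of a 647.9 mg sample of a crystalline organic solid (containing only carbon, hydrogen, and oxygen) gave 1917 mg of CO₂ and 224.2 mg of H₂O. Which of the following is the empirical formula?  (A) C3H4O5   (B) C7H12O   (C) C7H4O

(C) C7H4O

mol C = 1.917 g CO₂ ÷ 44.009 g/mol = 0.043559 mol
mol H = 2 × 0.2242 g H₂O ÷ 18.015 g/mol = 0.024890 mol
mass O = 0.6479 − (0.52319 + 0.025089) = 0.099620 g → mol O = 0.099620 ÷ 15.999 = 0.0062266 mol
Divide by the smallest (0.0062266 mol): C 6.996, H 3.997, O 1.000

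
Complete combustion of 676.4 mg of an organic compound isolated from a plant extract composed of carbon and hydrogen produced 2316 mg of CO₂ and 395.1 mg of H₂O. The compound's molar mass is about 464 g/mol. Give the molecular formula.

mol C = 2.316 g CO₂ ÷ 44.009 g/mol = 0.052626 mol
mol H = 2 × 0.3951 g H₂O ÷ 18.015 g/mol = 0.043863 mol
Divide by the smallest (0.043863 mol): C 1.200, H 1.000
Multiplying each by 5 gives whole numbers: C 6.00, H 5.00
Empirical formula: C6H5
Empirical-formula mass = 77.11 g/mol; 464 ÷ 77.11 ≈ 6, so the molecular formula is C36H30.

C36H30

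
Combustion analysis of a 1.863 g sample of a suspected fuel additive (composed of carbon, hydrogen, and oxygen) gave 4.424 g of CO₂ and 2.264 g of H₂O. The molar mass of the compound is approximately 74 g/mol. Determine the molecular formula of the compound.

C4H10O

mol C = 4.424 g CO₂ ÷ 44.009 g/mol = 0.10052 mol
mol H = 2 × 2.264 g H₂O ÷ 18.015 g/mol = 0.25135 mol
mass O = 1.863 − (1.2074 + 0.25336) = 0.40224 g → mol O = 0.40224 ÷ 15.999 = 0.025141 mol
Divide by the smallest (0.025141 mol): C 3.998, H 9.997, O 1.000
Empirical formula: C4H10O
Empirical-formula mass = 74.12 g/mol; 74 ÷ 74.12 ≈ 1, so the molecular formula is C4H10O.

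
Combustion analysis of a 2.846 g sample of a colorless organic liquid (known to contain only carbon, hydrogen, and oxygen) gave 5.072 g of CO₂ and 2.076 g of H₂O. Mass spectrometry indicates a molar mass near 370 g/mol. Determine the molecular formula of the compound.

C15H30O10

mol C = 5.072 g CO₂ ÷ 44.009 g/mol = 0.11525 mol
mol H = 2 × 2.076 g H₂O ÷ 18.015 g/mol = 0.23047 mol
mass O = 2.846 − (1.3843 + 0.23232) = 1.2294 g → mol O = 1.2294 ÷ 15.999 = 0.076844 mol
Divide by the smallest (0.076844 mol): C 1.500, H 2.999, O 1.000
Multiplying each by 2 gives whole numbers: C 3.00, H 6.00, O 2.00
Empirical formula: C3H6O2
Empirical-formula mass = 74.08 g/mol; 370 ÷ 74.08 ≈ 5, so the molecular formula is C15H30O10.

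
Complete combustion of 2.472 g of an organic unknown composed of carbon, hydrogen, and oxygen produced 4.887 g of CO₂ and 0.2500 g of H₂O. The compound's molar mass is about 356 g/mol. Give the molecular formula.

C16H4O10

mol C = 4.887 g CO₂ ÷ 44.009 g/mol = 0.11105 mol
mol H = 2 × 0.2500 g H₂O ÷ 18.015 g/mol = 0.027755 mol
mass O = 2.472 − (1.3338 + 0.027977) = 1.1103 g → mol O = 1.1103 ÷ 15.999 = 0.069395 mol
Divide by the smallest (0.027755 mol): C 4.001, H 1.000, O 2.500
Multiplying each by 2 gives whole numbers: C 8.00, H 2.00, O 5.00
Empirical formula: C8H2O5
Empirical-formula mass = 178.10 g/mol; 356 ÷ 178.10 ≈ 2, so the molecular formula is C16H4O10.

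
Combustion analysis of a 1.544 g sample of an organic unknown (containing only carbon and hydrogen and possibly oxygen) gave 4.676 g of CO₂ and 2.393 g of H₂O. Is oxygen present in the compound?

mol C = 4.676 g CO₂ ÷ 44.009 g/mol = 0.10625 mol
mol H = 2 × 2.393 g H₂O ÷ 18.015 g/mol = 0.26567 mol
C and H together account for 1.5440 g — essentially the entire 1.544 g sample — so the compound contains no oxygen.

no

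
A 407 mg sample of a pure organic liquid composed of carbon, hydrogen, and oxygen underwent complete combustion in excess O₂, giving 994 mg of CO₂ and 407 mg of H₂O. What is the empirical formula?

C4H8O

mol C = 0.994 g CO₂ ÷ 44.009 g/mol = 0.02259 mol
mol H = 2 × 0.407 g H₂O ÷ 18.015 g/mol = 0.04518 mol
mass O = 0.407 − (0.2713 + 0.04555) = 0.09017 g → mol O = 0.09017 ÷ 15.999 = 0.005636 mol
Divide by the smallest (0.005636 mol): C 4.008, H 8.017, O 1.000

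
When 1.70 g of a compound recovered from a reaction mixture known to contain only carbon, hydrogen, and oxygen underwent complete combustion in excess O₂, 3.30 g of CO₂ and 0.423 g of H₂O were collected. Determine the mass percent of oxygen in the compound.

mol C = 3.30 g CO₂ ÷ 44.009 g/mol = 0.07498 mol
mol H = 2 × 0.423 g H₂O ÷ 18.015 g/mol = 0.04696 mol
mass O = 1.70 − (0.9006 + 0.04734) = 0.7520 g → mol O = 0.7520 ÷ 15.999 = 0.04700 mol
mass % O = 0.7520 g ÷ 1.70 g × 100%

44.2%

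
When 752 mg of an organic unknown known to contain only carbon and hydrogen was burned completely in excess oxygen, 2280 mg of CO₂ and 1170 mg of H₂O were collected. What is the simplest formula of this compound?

mol C = 2.28 g CO₂ ÷ 44.009 g/mol = 0.05181 mol
mol H = 2 × 1.17 g H₂O ÷ 18.015 g/mol = 0.1299 mol
Divide by the smallest (0.05181 mol): C 1.000, H 2.507
Multiplying each by 2 gives whole numbers: C 2.00, H 5.01

C2H5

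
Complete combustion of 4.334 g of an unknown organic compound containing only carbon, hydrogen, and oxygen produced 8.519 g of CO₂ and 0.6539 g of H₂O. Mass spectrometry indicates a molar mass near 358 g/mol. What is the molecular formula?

C16H6O10

mol C = 8.519 g CO₂ ÷ 44.009 g/mol = 0.19357 mol
mol H = 2 × 0.6539 g H₂O ÷ 18.015 g/mol = 0.072595 mol
mass O = 4.334 − (2.3250 + 0.073176) = 1.9358 g → mol O = 1.9358 ÷ 15.999 = 0.12100 mol
Divide by the smallest (0.072595 mol): C 2.666, H 1.000, O 1.667
Multiplying each by 3 gives whole numbers: C 8.00, H 3.00, O 5.00
Empirical formula: C8H3O5
Empirical-formula mass = 179.11 g/mol; 358 ÷ 179.11 ≈ 2, so the molecular formula is C16H6O10.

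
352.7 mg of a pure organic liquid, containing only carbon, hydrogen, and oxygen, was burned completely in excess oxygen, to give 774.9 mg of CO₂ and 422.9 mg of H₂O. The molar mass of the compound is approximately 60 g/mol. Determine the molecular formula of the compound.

mol C = 0.7749 g CO₂ ÷ 44.009 g/mol = 0.017608 mol
mol H = 2 × 0.4229 g H₂O ÷ 18.015 g/mol = 0.046950 mol
mass O = 0.3527 − (0.21149 + 0.047325) = 0.093888 g → mol O = 0.093888 ÷ 15.999 = 0.0058684 mol
Divide by the smallest (0.0058684 mol): C 3.000, H 8.000, O 1.000
Empirical formula: C3H8O
Empirical-formula mass = 60.10 g/mol; 60 ÷ 60.10 ≈ 1, so the molecular formula is C3H8O.

C3H8O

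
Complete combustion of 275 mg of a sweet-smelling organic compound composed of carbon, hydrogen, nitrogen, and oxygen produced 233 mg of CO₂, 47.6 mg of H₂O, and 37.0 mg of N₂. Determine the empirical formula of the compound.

mol C = 0.233 g CO₂ ÷ 44.009 g/mol = 0.005294 mol
mol H = 2 × 0.0476 g H₂O ÷ 18.015 g/mol = 0.005284 mol
mol N = 2 × 0.0370 g N₂ ÷ 28.014 g/mol = 0.002642 mol
mass O = 0.275 − (0.06359 + 0.005327 + 0.03700) = 0.1691 g → mol O = 0.1691 ÷ 15.999 = 0.01057 mol
Divide by the smallest (0.002642 mol): C 2.004, H 2.001, N 1.000, O 4.001

C2H2NO4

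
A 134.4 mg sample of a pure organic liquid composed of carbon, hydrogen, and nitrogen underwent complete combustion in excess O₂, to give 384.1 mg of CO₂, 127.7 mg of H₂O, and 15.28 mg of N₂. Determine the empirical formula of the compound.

C8H13N

mol C = 0.3841 g CO₂ ÷ 44.009 g/mol = 0.0087278 mol
mol H = 2 × 0.1277 g H₂O ÷ 18.015 g/mol = 0.014177 mol
mol N = 2 × 0.01528 g N₂ ÷ 28.014 g/mol = 0.0010909 mol
Divide by the smallest (0.0010909 mol): C 8.001, H 12.996, N 1.000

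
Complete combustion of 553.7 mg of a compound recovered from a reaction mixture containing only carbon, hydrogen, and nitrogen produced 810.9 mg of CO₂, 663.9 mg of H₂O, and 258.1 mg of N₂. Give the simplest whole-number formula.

mol C = 0.8109 g CO₂ ÷ 44.009 g/mol = 0.018426 mol
mol H = 2 × 0.6639 g H₂O ÷ 18.015 g/mol = 0.073705 mol
mol N = 2 × 0.2581 g N₂ ÷ 28.014 g/mol = 0.018427 mol
Divide by the smallest (0.018426 mol): C 1.000, H 4.000, N 1.000

CH4N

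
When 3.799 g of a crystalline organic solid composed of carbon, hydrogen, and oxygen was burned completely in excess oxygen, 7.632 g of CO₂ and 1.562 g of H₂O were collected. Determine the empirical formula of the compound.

mol C = 7.632 g CO₂ ÷ 44.009 g/mol = 0.17342 mol
mol H = 2 × 1.562 g H₂O ÷ 18.015 g/mol = 0.17341 mol
mass O = 3.799 − (2.0829 + 0.17480) = 1.5413 g → mol O = 1.5413 ÷ 15.999 = 0.096335 mol
Divide by the smallest (0.096335 mol): C 1.800, H 1.800, O 1.000
Multiplying each by 5 gives whole numbers: C 9.00, H 9.00, O 5.00

C9H9O5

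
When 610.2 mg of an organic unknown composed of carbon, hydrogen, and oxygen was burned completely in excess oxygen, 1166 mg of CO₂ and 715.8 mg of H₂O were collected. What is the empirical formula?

mol C = 1.166 g CO₂ ÷ 44.009 g/mol = 0.026495 mol
mol H = 2 × 0.7158 g H₂O ÷ 18.015 g/mol = 0.079467 mol
mass O = 0.6102 − (0.31823 + 0.080103) = 0.21187 g → mol O = 0.21187 ÷ 15.999 = 0.013243 mol
Divide by the smallest (0.013243 mol): C 2.001, H 6.001, O 1.000

C2H6O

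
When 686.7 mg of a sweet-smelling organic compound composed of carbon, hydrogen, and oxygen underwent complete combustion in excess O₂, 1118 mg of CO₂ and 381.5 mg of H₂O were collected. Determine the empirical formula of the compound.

mol C = 1.118 g CO₂ ÷ 44.009 g/mol = 0.025404 mol
mol H = 2 × 0.3815 g H₂O ÷ 18.015 g/mol = 0.042354 mol
mass O = 0.6867 − (0.30513 + 0.042692) = 0.33888 g → mol O = 0.33888 ÷ 15.999 = 0.021181 mol
Divide by the smallest (0.021181 mol): C 1.199, H 2.000, O 1.000
Multiplying each by 5 gives whole numbers: C 6.00, H 10.00, O 5.00

C6H10O5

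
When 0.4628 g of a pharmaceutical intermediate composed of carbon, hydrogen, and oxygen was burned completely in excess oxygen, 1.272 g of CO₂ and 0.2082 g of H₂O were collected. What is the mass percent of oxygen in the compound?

19.95%

mol C = 1.272 g CO₂ ÷ 44.009 g/mol = 0.028903 mol
mol H = 2 × 0.2082 g H₂O ÷ 18.015 g/mol = 0.023114 mol
mass O = 0.4628 − (0.34716 + 0.023299) = 0.092345 g → mol O = 0.092345 ÷ 15.999 = 0.0057719 mol
mass % O = 0.092345 g ÷ 0.4628 g × 100%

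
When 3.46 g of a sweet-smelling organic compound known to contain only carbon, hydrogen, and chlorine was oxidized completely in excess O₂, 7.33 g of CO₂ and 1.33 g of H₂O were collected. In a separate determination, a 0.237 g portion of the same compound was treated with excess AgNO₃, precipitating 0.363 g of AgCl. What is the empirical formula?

C9H8Cl2

mol C = 7.33 g CO₂ ÷ 44.009 g/mol = 0.1666 mol
mol H = 2 × 1.33 g H₂O ÷ 18.015 g/mol = 0.1477 mol
From the AgCl data: mol Cl per gram of compound = (0.363 ÷ 143.318) ÷ 0.237 = 0.01069 mol/g, so in the 3.46 g combustion sample mol Cl = 0.03698 mol
Divide by the smallest (0.03698 mol): C 4.504, H 3.993, Cl 1.000
Multiplying each by 2 gives whole numbers: C 9.01, H 7.99, Cl 2.00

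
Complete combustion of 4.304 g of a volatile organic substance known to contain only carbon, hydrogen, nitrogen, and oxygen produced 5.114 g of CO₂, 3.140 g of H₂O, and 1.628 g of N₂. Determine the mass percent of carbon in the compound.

mol C = 5.114 g CO₂ ÷ 44.009 g/mol = 0.11620 mol
mol H = 2 × 3.140 g H₂O ÷ 18.015 g/mol = 0.34860 mol
mol N = 2 × 1.628 g N₂ ÷ 28.014 g/mol = 0.11623 mol
mass O = 4.304 − (1.3957 + 0.35139 + 1.6280) = 0.92889 g → mol O = 0.92889 ÷ 15.999 = 0.058059 mol
mass % C = 1.3957 g ÷ 4.304 g × 100%

32.43%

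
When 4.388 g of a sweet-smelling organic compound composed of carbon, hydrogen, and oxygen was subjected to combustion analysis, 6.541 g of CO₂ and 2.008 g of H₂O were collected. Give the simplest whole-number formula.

mol C = 6.541 g CO₂ ÷ 44.009 g/mol = 0.14863 mol
mol H = 2 × 2.008 g H₂O ÷ 18.015 g/mol = 0.22293 mol
mass O = 4.388 − (1.7852 + 0.22471) = 2.3781 g → mol O = 2.3781 ÷ 15.999 = 0.14864 mol
Divide by the smallest (0.14863 mol): C 1.000, H 1.500, O 1.000
Multiplying each by 2 gives whole numbers: C 2.00, H 3.00, O 2.00

C2H3O2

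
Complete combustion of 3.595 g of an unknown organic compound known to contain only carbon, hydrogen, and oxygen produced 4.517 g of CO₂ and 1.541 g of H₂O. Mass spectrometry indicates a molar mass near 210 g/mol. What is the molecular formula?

C6H10O8

mol C = 4.517 g CO₂ ÷ 44.009 g/mol = 0.10264 mol
mol H = 2 × 1.541 g H₂O ÷ 18.015 g/mol = 0.17108 mol
mass O = 3.595 − (1.2328 + 0.17245) = 2.1898 g → mol O = 2.1898 ÷ 15.999 = 0.13687 mol
Divide by the smallest (0.10264 mol): C 1.000, H 1.667, O 1.334
Multiplying each by 3 gives whole numbers: C 3.00, H 5.00, O 4.00
Empirical formula: C3H5O4
Empirical-formula mass = 105.07 g/mol; 210 ÷ 105.07 ≈ 2, so the molecular formula is C6H10O8.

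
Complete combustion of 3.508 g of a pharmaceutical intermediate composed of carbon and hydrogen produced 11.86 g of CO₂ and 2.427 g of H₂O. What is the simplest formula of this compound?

CH

mol C = 11.86 g CO₂ ÷ 44.009 g/mol = 0.26949 mol
mol H = 2 × 2.427 g H₂O ÷ 18.015 g/mol = 0.26944 mol
Divide by the smallest (0.26944 mol): C 1.000, H 1.000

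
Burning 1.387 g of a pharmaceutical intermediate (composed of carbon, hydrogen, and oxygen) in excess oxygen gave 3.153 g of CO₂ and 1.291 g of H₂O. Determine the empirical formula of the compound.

C3H6O

mol C = 3.153 g CO₂ ÷ 44.009 g/mol = 0.071644 mol
mol H = 2 × 1.291 g H₂O ÷ 18.015 g/mol = 0.14333 mol
mass O = 1.387 − (0.86052 + 0.14447) = 0.38201 g → mol O = 0.38201 ÷ 15.999 = 0.023877 mol
Divide by the smallest (0.023877 mol): C 3.001, H 6.003, O 1.000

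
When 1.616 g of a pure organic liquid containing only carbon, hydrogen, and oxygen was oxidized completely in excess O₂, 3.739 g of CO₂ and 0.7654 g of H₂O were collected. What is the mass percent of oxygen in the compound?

mol C = 3.739 g CO₂ ÷ 44.009 g/mol = 0.084960 mol
mol H = 2 × 0.7654 g H₂O ÷ 18.015 g/mol = 0.084974 mol
mass O = 1.616 − (1.0205 + 0.085653) = 0.50989 g → mol O = 0.50989 ÷ 15.999 = 0.031870 mol
mass % O = 0.50989 g ÷ 1.616 g × 100%

31.55%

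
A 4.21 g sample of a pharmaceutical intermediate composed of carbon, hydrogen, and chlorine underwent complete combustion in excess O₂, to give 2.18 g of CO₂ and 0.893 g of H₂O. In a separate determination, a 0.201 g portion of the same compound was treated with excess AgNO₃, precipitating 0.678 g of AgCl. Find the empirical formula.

mol C = 2.18 g CO₂ ÷ 44.009 g/mol = 0.04954 mol
mol H = 2 × 0.893 g H₂O ÷ 18.015 g/mol = 0.09914 mol
From the AgCl data: mol Cl per gram of compound = (0.678 ÷ 143.318) ÷ 0.201 = 0.02354 mol/g, so in the 4.21 g combustion sample mol Cl = 0.09909 mol
Divide by the smallest (0.04954 mol): C 1.000, H 2.001, Cl 2.000

CH2Cl2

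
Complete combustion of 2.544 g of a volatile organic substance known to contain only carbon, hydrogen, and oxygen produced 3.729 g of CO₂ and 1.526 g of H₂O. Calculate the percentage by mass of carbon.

40.00%

mol C = 3.729 g CO₂ ÷ 44.009 g/mol = 0.084733 mol
mol H = 2 × 1.526 g H₂O ÷ 18.015 g/mol = 0.16941 mol
mass O = 2.544 − (1.0177 + 0.17077) = 1.3555 g → mol O = 1.3555 ÷ 15.999 = 0.084724 mol
mass % C = 1.0177 g ÷ 2.544 g × 100%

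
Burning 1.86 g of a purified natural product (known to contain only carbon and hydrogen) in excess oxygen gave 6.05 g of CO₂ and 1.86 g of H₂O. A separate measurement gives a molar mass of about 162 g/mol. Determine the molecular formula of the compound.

mol C = 6.05 g CO₂ ÷ 44.009 g/mol = 0.1375 mol
mol H = 2 × 1.86 g H₂O ÷ 18.015 g/mol = 0.2065 mol
Divide by the smallest (0.1375 mol): C 1.000, H 1.502
Multiplying each by 2 gives whole numbers: C 2.00, H 3.00
Empirical formula: C2H3
Empirical-formula mass = 27.05 g/mol; 162 ÷ 27.05 ≈ 6, so the molecular formula is C12H18.

C12H18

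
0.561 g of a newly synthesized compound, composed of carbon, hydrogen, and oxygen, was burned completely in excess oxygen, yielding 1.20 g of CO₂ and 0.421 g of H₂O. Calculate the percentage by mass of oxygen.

mol C = 1.20 g CO₂ ÷ 44.009 g/mol = 0.02727 mol
mol H = 2 × 0.421 g H₂O ÷ 18.015 g/mol = 0.04674 mol
mass O = 0.561 − (0.3275 + 0.04711) = 0.1864 g → mol O = 0.1864 ÷ 15.999 = 0.01165 mol
mass % O = 0.1864 g ÷ 0.561 g × 100%

33.2%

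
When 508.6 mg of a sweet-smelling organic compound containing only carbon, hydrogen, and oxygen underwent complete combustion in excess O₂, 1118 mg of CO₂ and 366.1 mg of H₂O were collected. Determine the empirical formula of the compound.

mol C = 1.118 g CO₂ ÷ 44.009 g/mol = 0.025404 mol
mol H = 2 × 0.3661 g H₂O ÷ 18.015 g/mol = 0.040644 mol
mass O = 0.5086 − (0.30513 + 0.040969) = 0.16250 g → mol O = 0.16250 ÷ 15.999 = 0.010157 mol
Divide by the smallest (0.010157 mol): C 2.501, H 4.001, O 1.000
Multiplying each by 2 gives whole numbers: C 5.00, H 8.00, O 2.00

C5H8O2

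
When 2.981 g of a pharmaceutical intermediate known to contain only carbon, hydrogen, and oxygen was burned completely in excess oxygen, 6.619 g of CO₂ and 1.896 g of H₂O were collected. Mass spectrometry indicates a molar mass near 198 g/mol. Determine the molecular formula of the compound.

mol C = 6.619 g CO₂ ÷ 44.009 g/mol = 0.15040 mol
mol H = 2 × 1.896 g H₂O ÷ 18.015 g/mol = 0.21049 mol
mass O = 2.981 − (1.8065 + 0.21218) = 0.96236 g → mol O = 0.96236 ÷ 15.999 = 0.060151 mol
Divide by the smallest (0.060151 mol): C 2.500, H 3.499, O 1.000
Multiplying each by 2 gives whole numbers: C 5.00, H 7.00, O 2.00
Empirical formula: C5H7O2
Empirical-formula mass = 99.11 g/mol; 198 ÷ 99.11 ≈ 2, so the molecular formula is C10H14O4.

C10H14O4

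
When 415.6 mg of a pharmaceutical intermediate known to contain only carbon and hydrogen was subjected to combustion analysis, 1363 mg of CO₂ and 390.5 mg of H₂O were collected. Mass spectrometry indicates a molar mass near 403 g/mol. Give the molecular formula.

mol C = 1.363 g CO₂ ÷ 44.009 g/mol = 0.030971 mol
mol H = 2 × 0.3905 g H₂O ÷ 18.015 g/mol = 0.043353 mol
Divide by the smallest (0.030971 mol): C 1.000, H 1.400
Multiplying each by 5 gives whole numbers: C 5.00, H 7.00
Empirical formula: C5H7
Empirical-formula mass = 67.11 g/mol; 403 ÷ 67.11 ≈ 6, so the molecular formula is C30H42.

C30H42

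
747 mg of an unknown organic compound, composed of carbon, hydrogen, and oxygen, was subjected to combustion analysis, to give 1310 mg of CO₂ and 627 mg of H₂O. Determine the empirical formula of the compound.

C3H7O2

mol C = 1.31 g CO₂ ÷ 44.009 g/mol = 0.02977 mol
mol H = 2 × 0.627 g H₂O ÷ 18.015 g/mol = 0.06961 mol
mass O = 0.747 − (0.3575 + 0.07017) = 0.3193 g → mol O = 0.3193 ÷ 15.999 = 0.01996 mol
Divide by the smallest (0.01996 mol): C 1.491, H 3.488, O 1.000
Multiplying each by 2 gives whole numbers: C 2.98, H 6.98, O 2.00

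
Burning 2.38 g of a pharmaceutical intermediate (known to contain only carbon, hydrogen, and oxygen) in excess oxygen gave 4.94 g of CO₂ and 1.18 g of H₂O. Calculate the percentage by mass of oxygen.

mol C = 4.94 g CO₂ ÷ 44.009 g/mol = 0.1122 mol
mol H = 2 × 1.18 g H₂O ÷ 18.015 g/mol = 0.1310 mol
mass O = 2.38 − (1.348 + 0.1320) = 0.8997 g → mol O = 0.8997 ÷ 15.999 = 0.05624 mol
mass % O = 0.8997 g ÷ 2.38 g × 100%

37.8%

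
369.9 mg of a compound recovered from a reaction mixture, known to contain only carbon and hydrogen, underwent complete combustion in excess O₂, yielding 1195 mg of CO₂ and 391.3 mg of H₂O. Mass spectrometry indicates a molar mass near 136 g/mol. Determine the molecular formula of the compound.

C10H16

mol C = 1.195 g CO₂ ÷ 44.009 g/mol = 0.027154 mol
mol H = 2 × 0.3913 g H₂O ÷ 18.015 g/mol = 0.043442 mol
Divide by the smallest (0.027154 mol): C 1.000, H 1.600
Multiplying each by 5 gives whole numbers: C 5.00, H 8.00
Empirical formula: C5H8
Empirical-formula mass = 68.12 g/mol; 136 ÷ 68.12 ≈ 2, so the molecular formula is C10H16.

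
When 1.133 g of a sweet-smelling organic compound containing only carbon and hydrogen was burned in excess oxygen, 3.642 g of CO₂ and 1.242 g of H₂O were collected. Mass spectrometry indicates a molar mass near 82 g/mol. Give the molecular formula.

mol C = 3.642 g CO₂ ÷ 44.009 g/mol = 0.082756 mol
mol H = 2 × 1.242 g H₂O ÷ 18.015 g/mol = 0.13789 mol
Divide by the smallest (0.082756 mol): C 1.000, H 1.666
Multiplying each by 3 gives whole numbers: C 3.00, H 5.00
Empirical formula: C3H5
Empirical-formula mass = 41.07 g/mol; 82 ÷ 41.07 ≈ 2, so the molecular formula is C6H10.

C6H10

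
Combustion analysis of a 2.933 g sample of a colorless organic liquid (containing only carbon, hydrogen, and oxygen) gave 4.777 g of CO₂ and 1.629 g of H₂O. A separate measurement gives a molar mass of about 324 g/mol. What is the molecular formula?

mol C = 4.777 g CO₂ ÷ 44.009 g/mol = 0.10855 mol
mol H = 2 × 1.629 g H₂O ÷ 18.015 g/mol = 0.18085 mol
mass O = 2.933 − (1.3037 + 0.18230) = 1.4470 g → mol O = 1.4470 ÷ 15.999 = 0.090441 mol
Divide by the smallest (0.090441 mol): C 1.200, H 2.000, O 1.000
Multiplying each by 5 gives whole numbers: C 6.00, H 10.00, O 5.00
Empirical formula: C6H10O5
Empirical-formula mass = 162.14 g/mol; 324 ÷ 162.14 ≈ 2, so the molecular formula is C12H20O10.

C12H20O10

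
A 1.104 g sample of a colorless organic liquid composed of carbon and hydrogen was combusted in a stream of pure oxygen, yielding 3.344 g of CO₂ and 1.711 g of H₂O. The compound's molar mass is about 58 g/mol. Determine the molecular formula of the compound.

C4H10

mol C = 3.344 g CO₂ ÷ 44.009 g/mol = 0.075984 mol
mol H = 2 × 1.711 g H₂O ÷ 18.015 g/mol = 0.18995 mol
Divide by the smallest (0.075984 mol): C 1.000, H 2.500
Multiplying each by 2 gives whole numbers: C 2.00, H 5.00
Empirical formula: C2H5
Empirical-formula mass = 29.06 g/mol; 58 ÷ 29.06 ≈ 2, so the molecular formula is C4H10.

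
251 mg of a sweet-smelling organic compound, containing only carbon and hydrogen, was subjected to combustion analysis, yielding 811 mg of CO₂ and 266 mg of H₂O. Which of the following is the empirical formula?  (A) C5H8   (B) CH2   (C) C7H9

(A) C5H8

mol C = 0.811 g CO₂ ÷ 44.009 g/mol = 0.01843 mol
mol H = 2 × 0.266 g H₂O ÷ 18.015 g/mol = 0.02953 mol
Divide by the smallest (0.01843 mol): C 1.000, H 1.602
Multiplying each by 5 gives whole numbers: C 5.00, H 8.01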